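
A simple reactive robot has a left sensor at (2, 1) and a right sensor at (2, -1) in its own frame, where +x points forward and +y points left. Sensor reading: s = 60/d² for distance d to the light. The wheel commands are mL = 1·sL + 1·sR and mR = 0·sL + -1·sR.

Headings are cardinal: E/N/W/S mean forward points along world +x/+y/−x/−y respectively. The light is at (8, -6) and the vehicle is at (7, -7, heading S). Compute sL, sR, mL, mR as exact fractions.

left sensor world pos  = (8, -9); dL² = 9
right sensor world pos = (6, -9); dR² = 13
sL = 60/9 = 20/3
sR = 60/13 = 60/13
mL = 1·sL + 1·sR = 440/39
mR = 0·sL + -1·sR = -60/13

20/3 60/13 440/39 -60/13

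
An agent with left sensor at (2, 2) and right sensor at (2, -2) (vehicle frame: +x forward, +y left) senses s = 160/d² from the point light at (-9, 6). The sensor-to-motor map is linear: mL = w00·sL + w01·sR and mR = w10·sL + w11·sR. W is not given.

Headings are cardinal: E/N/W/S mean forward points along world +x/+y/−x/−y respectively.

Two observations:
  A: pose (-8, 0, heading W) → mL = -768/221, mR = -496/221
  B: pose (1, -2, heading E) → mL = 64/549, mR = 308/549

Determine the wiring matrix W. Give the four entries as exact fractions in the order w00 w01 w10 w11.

1/2 -1/2 1 -1/2

obs A: pose=(-8,0,W) → sL=32/13, sR=160/17, mL=-768/221, mR=-496/221
obs B: pose=(1,-2,E) → sL=8/9, sR=40/61, mL=64/549, mR=308/549
sensor matrix S = [[32/13, 160/17], [8/9, 40/61]]; det S = -819200/121329
solve [mL_A; mL_B] = S·[w00; w01] and [mR_A; mR_B] = S·[w10; w11]:
  w00 = 1/2, w01 = -1/2, w10 = 1, w11 = -1/2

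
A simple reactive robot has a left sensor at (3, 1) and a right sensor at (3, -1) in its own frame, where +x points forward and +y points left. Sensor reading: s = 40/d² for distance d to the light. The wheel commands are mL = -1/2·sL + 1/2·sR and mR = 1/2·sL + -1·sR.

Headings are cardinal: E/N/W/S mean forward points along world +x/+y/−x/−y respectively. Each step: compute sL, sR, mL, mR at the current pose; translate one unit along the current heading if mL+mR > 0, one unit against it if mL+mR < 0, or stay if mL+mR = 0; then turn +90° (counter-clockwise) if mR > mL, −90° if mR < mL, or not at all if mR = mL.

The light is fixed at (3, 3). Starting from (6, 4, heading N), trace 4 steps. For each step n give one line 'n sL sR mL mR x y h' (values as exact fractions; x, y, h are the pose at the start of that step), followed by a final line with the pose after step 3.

n=0: pose=(6,4,N); sL=2, sR=5/4; mL=-3/8, mR=-1/4; mL+mR=-5/8 → advance -1; mR−mL=1/8 → turn +1·90°
n=1: pose=(6,3,W); sL=40, sR=40; mL=0, mR=-20; mL+mR=-20 → advance -1; mR−mL=-20 → turn -1·90°
n=2: pose=(7,3,N); sL=20/9, sR=20/17; mL=-80/153, mR=-10/153; mL+mR=-10/17 → advance -1; mR−mL=70/153 → turn +1·90°
n=3: pose=(7,2,W); sL=8, sR=40; mL=16, mR=-36; mL+mR=-20 → advance -1; mR−mL=-52 → turn -1·90°

0 2 5/4 -3/8 -1/4 6 4 N
1 40 40 0 -20 6 3 W
2 20/9 20/17 -80/153 -10/153 7 3 N
3 8 40 16 -36 7 2 W
final 8 2 N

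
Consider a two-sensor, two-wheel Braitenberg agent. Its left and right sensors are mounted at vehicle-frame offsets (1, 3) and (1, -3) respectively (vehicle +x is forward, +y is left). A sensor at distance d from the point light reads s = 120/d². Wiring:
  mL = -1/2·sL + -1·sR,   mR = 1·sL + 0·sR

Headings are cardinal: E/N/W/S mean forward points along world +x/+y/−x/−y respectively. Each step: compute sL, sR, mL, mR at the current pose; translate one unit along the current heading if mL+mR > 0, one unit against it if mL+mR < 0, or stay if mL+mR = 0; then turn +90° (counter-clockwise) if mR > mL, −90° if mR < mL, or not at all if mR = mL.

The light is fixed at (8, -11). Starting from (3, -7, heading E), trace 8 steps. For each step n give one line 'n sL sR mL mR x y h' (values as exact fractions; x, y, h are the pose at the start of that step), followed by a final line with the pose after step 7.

0 24/13 120/17 -1764/221 24/13 3 -7 E
1 60/53 60/17 -3690/901 60/53 2 -7 N
2 120/49 24/17 -2196/833 120/49 2 -8 W
3 15 30/17 -315/34 15 3 -8 S
4 120/41 120/17 -5940/697 120/41 3 -9 E
5 4/3 20/3 -22/3 4/3 2 -9 N
6 120/53 24/13 -2052/689 120/53 2 -10 W
7 30 15/8 -135/8 30 3 -10 S
final 3 -11 E

n=0: pose=(3,-7,E); sL=24/13, sR=120/17; mL=-1764/221, mR=24/13; mL+mR=-1356/221 → advance -1; mR−mL=2172/221 → turn +1·90°
n=1: pose=(2,-7,N); sL=60/53, sR=60/17; mL=-3690/901, mR=60/53; mL+mR=-2670/901 → advance -1; mR−mL=4710/901 → turn +1·90°
n=2: pose=(2,-8,W); sL=120/49, sR=24/17; mL=-2196/833, mR=120/49; mL+mR=-156/833 → advance -1; mR−mL=4236/833 → turn +1·90°
n=3: pose=(3,-8,S); sL=15, sR=30/17; mL=-315/34, mR=15; mL+mR=195/34 → advance +1; mR−mL=825/34 → turn +1·90°
n=4: pose=(3,-9,E); sL=120/41, sR=120/17; mL=-5940/697, mR=120/41; mL+mR=-3900/697 → advance -1; mR−mL=7980/697 → turn +1·90°
n=5: pose=(2,-9,N); sL=4/3, sR=20/3; mL=-22/3, mR=4/3; mL+mR=-6 → advance -1; mR−mL=26/3 → turn +1·90°
n=6: pose=(2,-10,W); sL=120/53, sR=24/13; mL=-2052/689, mR=120/53; mL+mR=-492/689 → advance -1; mR−mL=3612/689 → turn +1·90°
n=7: pose=(3,-10,S); sL=30, sR=15/8; mL=-135/8, mR=30; mL+mR=105/8 → advance +1; mR−mL=375/8 → turn +1·90°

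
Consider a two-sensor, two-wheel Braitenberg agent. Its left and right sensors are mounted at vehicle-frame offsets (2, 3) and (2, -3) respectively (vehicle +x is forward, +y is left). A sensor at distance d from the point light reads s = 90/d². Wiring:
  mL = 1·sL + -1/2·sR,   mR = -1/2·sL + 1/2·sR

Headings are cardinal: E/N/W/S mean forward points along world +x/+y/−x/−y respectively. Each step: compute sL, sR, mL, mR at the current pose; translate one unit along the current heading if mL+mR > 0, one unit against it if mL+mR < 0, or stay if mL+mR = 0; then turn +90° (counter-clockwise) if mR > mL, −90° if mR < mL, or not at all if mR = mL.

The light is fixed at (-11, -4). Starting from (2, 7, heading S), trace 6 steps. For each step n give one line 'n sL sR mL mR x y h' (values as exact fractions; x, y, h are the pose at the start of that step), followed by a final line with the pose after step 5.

0 90/337 90/181 1125/60997 7020/60997 2 7 S
1 45/197 45/137 3465/53978 1350/26989 2 6 E
2 90/353 18/37 153/13061 1512/13061 3 6 S
3 9/40 45/146 207/2920 243/5840 3 5 E
4 90/373 90/193 585/71989 8100/71989 4 5 S
5 9/41 45/157 981/12874 216/6437 4 4 E
final 5 4 S

n=0: pose=(2,7,S); sL=90/337, sR=90/181; mL=1125/60997, mR=7020/60997; mL+mR=45/337 → advance +1; mR−mL=5895/60997 → turn +1·90°
n=1: pose=(2,6,E); sL=45/197, sR=45/137; mL=3465/53978, mR=1350/26989; mL+mR=45/394 → advance +1; mR−mL=-765/53978 → turn -1·90°
n=2: pose=(3,6,S); sL=90/353, sR=18/37; mL=153/13061, mR=1512/13061; mL+mR=45/353 → advance +1; mR−mL=1359/13061 → turn +1·90°
n=3: pose=(3,5,E); sL=9/40, sR=45/146; mL=207/2920, mR=243/5840; mL+mR=9/80 → advance +1; mR−mL=-171/5840 → turn -1·90°
n=4: pose=(4,5,S); sL=90/373, sR=90/193; mL=585/71989, mR=8100/71989; mL+mR=45/373 → advance +1; mR−mL=7515/71989 → turn +1·90°
n=5: pose=(4,4,E); sL=9/41, sR=45/157; mL=981/12874, mR=216/6437; mL+mR=9/82 → advance +1; mR−mL=-549/12874 → turn -1·90°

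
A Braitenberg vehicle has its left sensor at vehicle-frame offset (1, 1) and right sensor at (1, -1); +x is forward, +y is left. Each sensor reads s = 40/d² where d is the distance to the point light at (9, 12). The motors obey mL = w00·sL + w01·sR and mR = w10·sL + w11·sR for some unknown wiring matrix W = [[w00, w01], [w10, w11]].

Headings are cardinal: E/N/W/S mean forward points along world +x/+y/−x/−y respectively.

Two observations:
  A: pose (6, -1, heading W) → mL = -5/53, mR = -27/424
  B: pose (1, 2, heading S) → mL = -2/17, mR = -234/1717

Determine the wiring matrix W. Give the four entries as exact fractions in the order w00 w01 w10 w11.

obs A: pose=(6,-1,W) → sL=10/53, sR=1/4, mL=-5/53, mR=-27/424
obs B: pose=(1,2,S) → sL=4/17, sR=20/101, mL=-2/17, mR=-234/1717
sensor matrix S = [[10/53, 1/4], [4/17, 20/101]]; det S = -1953/91001
solve [mL_A; mL_B] = S·[w00; w01] and [mR_A; mR_B] = S·[w10; w11]:
  w00 = -1/2, w01 = 0, w10 = -1, w11 = 1/2

-1/2 0 -1 1/2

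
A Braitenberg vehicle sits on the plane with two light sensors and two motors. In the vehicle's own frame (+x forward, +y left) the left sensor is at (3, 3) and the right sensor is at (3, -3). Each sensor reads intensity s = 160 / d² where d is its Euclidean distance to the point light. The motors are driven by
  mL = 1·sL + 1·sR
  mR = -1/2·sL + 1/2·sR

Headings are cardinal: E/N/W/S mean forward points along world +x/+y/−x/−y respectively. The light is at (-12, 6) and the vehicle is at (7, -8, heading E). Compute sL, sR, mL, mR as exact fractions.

left sensor world pos  = (10, -5); dL² = 605
right sensor world pos = (10, -11); dR² = 773
sL = 160/605 = 32/121
sR = 160/773 = 160/773
mL = 1·sL + 1·sR = 44096/93533
mR = -1/2·sL + 1/2·sR = -2688/93533

32/121 160/773 44096/93533 -2688/93533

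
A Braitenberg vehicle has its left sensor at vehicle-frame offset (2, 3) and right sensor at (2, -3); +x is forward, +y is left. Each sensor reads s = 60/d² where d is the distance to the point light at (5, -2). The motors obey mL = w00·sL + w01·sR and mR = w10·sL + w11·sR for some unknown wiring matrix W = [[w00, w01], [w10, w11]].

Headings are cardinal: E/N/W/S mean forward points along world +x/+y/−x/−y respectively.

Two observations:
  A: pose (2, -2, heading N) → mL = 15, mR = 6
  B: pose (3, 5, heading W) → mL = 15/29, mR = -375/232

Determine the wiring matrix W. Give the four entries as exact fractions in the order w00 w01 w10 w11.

obs A: pose=(2,-2,N) → sL=3/2, sR=15, mL=15, mR=6
obs B: pose=(3,5,W) → sL=15/8, sR=15/29, mL=15/29, mR=-375/232
sensor matrix S = [[3/2, 15], [15/8, 15/29]]; det S = -6345/232
solve [mL_A; mL_B] = S·[w00; w01] and [mR_A; mR_B] = S·[w10; w11]:
  w00 = 0, w01 = 1, w10 = -1, w11 = 1/2

0 1 -1 1/2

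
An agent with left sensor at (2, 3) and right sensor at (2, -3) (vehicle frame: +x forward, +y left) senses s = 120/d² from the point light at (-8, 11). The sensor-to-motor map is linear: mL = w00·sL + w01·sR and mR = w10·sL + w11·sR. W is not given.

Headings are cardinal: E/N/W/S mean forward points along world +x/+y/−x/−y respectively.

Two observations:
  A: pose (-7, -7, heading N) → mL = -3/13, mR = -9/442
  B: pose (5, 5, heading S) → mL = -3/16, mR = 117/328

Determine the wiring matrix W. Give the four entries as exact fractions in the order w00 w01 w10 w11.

obs A: pose=(-7,-7,N) → sL=6/13, sR=15/34, mL=-3/13, mR=-9/442
obs B: pose=(5,5,S) → sL=3/8, sR=30/41, mL=-3/16, mR=117/328
sensor matrix S = [[6/13, 15/34], [3/8, 30/41]]; det S = 24975/144976
solve [mL_A; mL_B] = S·[w00; w01] and [mR_A; mR_B] = S·[w10; w11]:
  w00 = -1/2, w01 = 0, w10 = -1, w11 = 1

-1/2 0 -1 1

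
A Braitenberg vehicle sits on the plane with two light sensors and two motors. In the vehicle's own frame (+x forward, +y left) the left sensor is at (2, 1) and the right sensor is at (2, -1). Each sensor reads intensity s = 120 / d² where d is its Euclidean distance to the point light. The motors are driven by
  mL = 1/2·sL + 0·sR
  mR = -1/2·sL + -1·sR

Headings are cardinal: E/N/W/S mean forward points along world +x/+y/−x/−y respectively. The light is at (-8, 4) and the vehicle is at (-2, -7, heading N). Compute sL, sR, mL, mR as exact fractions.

60/53 12/13 30/53 -1026/689

left sensor world pos  = (-3, -5); dL² = 106
right sensor world pos = (-1, -5); dR² = 130
sL = 120/106 = 60/53
sR = 120/130 = 12/13
mL = 1/2·sL + 0·sR = 30/53
mR = -1/2·sL + -1·sR = -1026/689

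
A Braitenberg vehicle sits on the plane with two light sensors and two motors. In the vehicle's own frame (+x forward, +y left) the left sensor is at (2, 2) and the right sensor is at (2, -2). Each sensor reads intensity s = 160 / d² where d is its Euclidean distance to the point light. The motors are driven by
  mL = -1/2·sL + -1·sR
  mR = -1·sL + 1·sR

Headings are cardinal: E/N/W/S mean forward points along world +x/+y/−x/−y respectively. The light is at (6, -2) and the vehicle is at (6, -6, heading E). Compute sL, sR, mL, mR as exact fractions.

left sensor world pos  = (8, -4); dL² = 8
right sensor world pos = (8, -8); dR² = 40
sL = 160/8 = 20
sR = 160/40 = 4
mL = -1/2·sL + -1·sR = -14
mR = -1·sL + 1·sR = -16

20 4 -14 -16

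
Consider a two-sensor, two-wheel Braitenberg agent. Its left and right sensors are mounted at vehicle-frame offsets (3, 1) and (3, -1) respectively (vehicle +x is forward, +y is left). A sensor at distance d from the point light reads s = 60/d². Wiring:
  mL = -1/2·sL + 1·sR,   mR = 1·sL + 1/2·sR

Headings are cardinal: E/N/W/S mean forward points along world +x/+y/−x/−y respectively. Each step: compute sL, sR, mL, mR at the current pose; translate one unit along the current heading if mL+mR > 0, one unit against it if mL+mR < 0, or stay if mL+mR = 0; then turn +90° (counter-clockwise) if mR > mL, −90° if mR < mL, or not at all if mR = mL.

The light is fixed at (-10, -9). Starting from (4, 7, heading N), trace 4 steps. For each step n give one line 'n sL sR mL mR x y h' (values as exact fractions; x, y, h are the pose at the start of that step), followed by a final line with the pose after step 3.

0 6/53 30/293 711/15529 2553/15529 4 7 N
1 60/377 12/89 1854/33553 7602/33553 4 8 W
2 15/98 3/17 333/3332 201/833 3 8 S
3 12/109 60/481 3654/52429 9042/52429 3 7 E
final 4 7 N

n=0: pose=(4,7,N); sL=6/53, sR=30/293; mL=711/15529, mR=2553/15529; mL+mR=3264/15529 → advance +1; mR−mL=1842/15529 → turn +1·90°
n=1: pose=(4,8,W); sL=60/377, sR=12/89; mL=1854/33553, mR=7602/33553; mL+mR=9456/33553 → advance +1; mR−mL=5748/33553 → turn +1·90°
n=2: pose=(3,8,S); sL=15/98, sR=3/17; mL=333/3332, mR=201/833; mL+mR=1137/3332 → advance +1; mR−mL=471/3332 → turn +1·90°
n=3: pose=(3,7,E); sL=12/109, sR=60/481; mL=3654/52429, mR=9042/52429; mL+mR=12696/52429 → advance +1; mR−mL=5388/52429 → turn +1·90°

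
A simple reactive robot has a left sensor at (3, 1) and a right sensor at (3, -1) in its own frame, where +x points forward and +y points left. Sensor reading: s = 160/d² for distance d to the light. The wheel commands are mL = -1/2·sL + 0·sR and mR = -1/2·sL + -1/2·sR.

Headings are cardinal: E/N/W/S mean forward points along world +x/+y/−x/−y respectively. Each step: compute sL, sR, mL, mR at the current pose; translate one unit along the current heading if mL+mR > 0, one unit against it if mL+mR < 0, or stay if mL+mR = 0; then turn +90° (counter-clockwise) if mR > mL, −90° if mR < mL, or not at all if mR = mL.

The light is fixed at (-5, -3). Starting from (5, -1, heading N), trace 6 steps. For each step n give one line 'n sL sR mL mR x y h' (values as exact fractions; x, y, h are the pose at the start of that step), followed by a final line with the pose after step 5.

0 80/53 80/73 -40/53 -5040/3869 5 -1 N
1 160/173 160/169 -80/173 -27360/29237 5 -2 E
2 20/13 40/17 -10/13 -430/221 4 -2 S
3 160/37 32/9 -80/37 -1312/333 4 -1 W
4 80/53 80/73 -40/53 -5040/3869 5 -1 N
5 160/173 160/169 -80/173 -27360/29237 5 -2 E
final 4 -2 S

n=0: pose=(5,-1,N); sL=80/53, sR=80/73; mL=-40/53, mR=-5040/3869; mL+mR=-7960/3869 → advance -1; mR−mL=-40/73 → turn -1·90°
n=1: pose=(5,-2,E); sL=160/173, sR=160/169; mL=-80/173, mR=-27360/29237; mL+mR=-40880/29237 → advance -1; mR−mL=-80/169 → turn -1·90°
n=2: pose=(4,-2,S); sL=20/13, sR=40/17; mL=-10/13, mR=-430/221; mL+mR=-600/221 → advance -1; mR−mL=-20/17 → turn -1·90°
n=3: pose=(4,-1,W); sL=160/37, sR=32/9; mL=-80/37, mR=-1312/333; mL+mR=-2032/333 → advance -1; mR−mL=-16/9 → turn -1·90°
n=4: pose=(5,-1,N); sL=80/53, sR=80/73; mL=-40/53, mR=-5040/3869; mL+mR=-7960/3869 → advance -1; mR−mL=-40/73 → turn -1·90°
n=5: pose=(5,-2,E); sL=160/173, sR=160/169; mL=-80/173, mR=-27360/29237; mL+mR=-40880/29237 → advance -1; mR−mL=-80/169 → turn -1·90°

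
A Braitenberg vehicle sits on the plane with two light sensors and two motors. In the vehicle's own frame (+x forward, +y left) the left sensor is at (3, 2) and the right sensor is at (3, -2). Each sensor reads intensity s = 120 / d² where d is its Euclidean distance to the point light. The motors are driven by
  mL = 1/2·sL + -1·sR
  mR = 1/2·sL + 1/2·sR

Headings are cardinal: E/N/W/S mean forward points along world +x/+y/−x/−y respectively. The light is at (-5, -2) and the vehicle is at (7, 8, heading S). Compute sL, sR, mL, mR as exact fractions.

24/49 120/149 -4092/7301 4728/7301

left sensor world pos  = (9, 5); dL² = 245
right sensor world pos = (5, 5); dR² = 149
sL = 120/245 = 24/49
sR = 120/149 = 120/149
mL = 1/2·sL + -1·sR = -4092/7301
mR = 1/2·sL + 1/2·sR = 4728/7301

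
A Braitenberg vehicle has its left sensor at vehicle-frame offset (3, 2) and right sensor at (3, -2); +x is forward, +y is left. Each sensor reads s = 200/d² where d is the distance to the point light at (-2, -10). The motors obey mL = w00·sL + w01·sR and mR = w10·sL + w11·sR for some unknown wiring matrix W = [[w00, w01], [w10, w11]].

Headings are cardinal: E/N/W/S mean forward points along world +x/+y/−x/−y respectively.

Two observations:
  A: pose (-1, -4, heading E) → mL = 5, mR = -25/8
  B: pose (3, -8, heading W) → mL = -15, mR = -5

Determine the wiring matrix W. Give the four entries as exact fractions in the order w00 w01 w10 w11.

obs A: pose=(-1,-4,E) → sL=5/2, sR=25/4, mL=5, mR=-25/8
obs B: pose=(3,-8,W) → sL=50, sR=10, mL=-15, mR=-5
sensor matrix S = [[5/2, 25/4], [50, 10]]; det S = -575/2
solve [mL_A; mL_B] = S·[w00; w01] and [mR_A; mR_B] = S·[w10; w11]:
  w00 = -1/2, w01 = 1, w10 = 0, w11 = -1/2

-1/2 1 0 -1/2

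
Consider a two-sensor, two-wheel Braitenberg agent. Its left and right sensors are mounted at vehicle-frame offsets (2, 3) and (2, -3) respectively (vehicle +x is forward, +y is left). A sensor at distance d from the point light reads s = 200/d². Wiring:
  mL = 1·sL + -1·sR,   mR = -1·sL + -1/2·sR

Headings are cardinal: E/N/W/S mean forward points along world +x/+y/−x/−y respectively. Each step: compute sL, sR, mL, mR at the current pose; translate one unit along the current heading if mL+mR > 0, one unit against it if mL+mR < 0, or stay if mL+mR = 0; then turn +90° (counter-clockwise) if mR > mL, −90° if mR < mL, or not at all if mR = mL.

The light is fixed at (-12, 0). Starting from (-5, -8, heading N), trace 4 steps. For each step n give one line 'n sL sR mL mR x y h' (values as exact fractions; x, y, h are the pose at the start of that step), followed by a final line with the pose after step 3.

n=0: pose=(-5,-8,N); sL=50/13, sR=25/17; mL=525/221, mR=-2025/442; mL+mR=-75/34 → advance -1; mR−mL=-3075/442 → turn -1·90°
n=1: pose=(-5,-9,E); sL=200/117, sR=8/9; mL=32/39, mR=-28/13; mL+mR=-4/3 → advance -1; mR−mL=-116/39 → turn -1·90°
n=2: pose=(-6,-9,S); sL=100/101, sR=20/13; mL=-720/1313, mR=-2310/1313; mL+mR=-30/13 → advance -1; mR−mL=-1590/1313 → turn -1·90°
n=3: pose=(-6,-8,W); sL=200/137, sR=200/41; mL=-19200/5617, mR=-21900/5617; mL+mR=-300/41 → advance -1; mR−mL=-2700/5617 → turn -1·90°

0 50/13 25/17 525/221 -2025/442 -5 -8 N
1 200/117 8/9 32/39 -28/13 -5 -9 E
2 100/101 20/13 -720/1313 -2310/1313 -6 -9 S
3 200/137 200/41 -19200/5617 -21900/5617 -6 -8 W
final -5 -8 N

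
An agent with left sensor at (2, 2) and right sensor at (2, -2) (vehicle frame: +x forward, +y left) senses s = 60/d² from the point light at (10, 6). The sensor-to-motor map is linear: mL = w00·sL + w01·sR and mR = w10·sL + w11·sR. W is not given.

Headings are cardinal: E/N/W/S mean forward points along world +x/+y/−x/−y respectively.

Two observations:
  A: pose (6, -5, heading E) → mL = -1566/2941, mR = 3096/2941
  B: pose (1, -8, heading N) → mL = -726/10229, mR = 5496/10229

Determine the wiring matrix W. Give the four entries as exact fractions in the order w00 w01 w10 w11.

obs A: pose=(6,-5,E) → sL=12/17, sR=60/173, mL=-1566/2941, mR=3096/2941
obs B: pose=(1,-8,N) → sL=12/53, sR=60/193, mL=-726/10229, mR=5496/10229
sensor matrix S = [[12/17, 60/173], [12/53, 60/193]]; det S = 4239360/30083489
solve [mL_A; mL_B] = S·[w00; w01] and [mR_A; mR_B] = S·[w10; w11]:
  w00 = -1, w01 = 1/2, w10 = 1, w11 = 1

-1 1/2 1 1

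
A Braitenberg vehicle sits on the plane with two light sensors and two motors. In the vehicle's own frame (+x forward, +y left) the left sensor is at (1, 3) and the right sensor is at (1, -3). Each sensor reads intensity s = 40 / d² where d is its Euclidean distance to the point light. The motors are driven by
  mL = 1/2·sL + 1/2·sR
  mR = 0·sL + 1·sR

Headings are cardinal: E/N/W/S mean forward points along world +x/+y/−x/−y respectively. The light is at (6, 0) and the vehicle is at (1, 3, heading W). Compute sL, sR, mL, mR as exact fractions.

left sensor world pos  = (0, 0); dL² = 36
right sensor world pos = (0, 6); dR² = 72
sL = 40/36 = 10/9
sR = 40/72 = 5/9
mL = 1/2·sL + 1/2·sR = 5/6
mR = 0·sL + 1·sR = 5/9

10/9 5/9 5/6 5/9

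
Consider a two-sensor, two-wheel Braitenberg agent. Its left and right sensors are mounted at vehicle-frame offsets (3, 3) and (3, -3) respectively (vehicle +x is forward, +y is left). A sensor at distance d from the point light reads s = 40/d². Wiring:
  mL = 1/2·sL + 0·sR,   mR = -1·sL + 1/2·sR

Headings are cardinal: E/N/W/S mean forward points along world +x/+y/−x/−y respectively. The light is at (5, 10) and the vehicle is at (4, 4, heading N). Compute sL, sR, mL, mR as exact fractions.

left sensor world pos  = (1, 7); dL² = 25
right sensor world pos = (7, 7); dR² = 13
sL = 40/25 = 8/5
sR = 40/13 = 40/13
mL = 1/2·sL + 0·sR = 4/5
mR = -1·sL + 1/2·sR = -4/65

8/5 40/13 4/5 -4/65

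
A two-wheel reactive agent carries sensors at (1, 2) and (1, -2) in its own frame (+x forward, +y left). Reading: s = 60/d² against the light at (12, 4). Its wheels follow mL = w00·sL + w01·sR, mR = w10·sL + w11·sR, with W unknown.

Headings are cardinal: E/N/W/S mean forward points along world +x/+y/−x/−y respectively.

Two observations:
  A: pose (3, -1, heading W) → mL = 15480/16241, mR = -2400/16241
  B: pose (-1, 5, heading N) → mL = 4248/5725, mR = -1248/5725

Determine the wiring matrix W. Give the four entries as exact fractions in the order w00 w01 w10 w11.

1 1 1 -1

obs A: pose=(3,-1,W) → sL=60/149, sR=60/109, mL=15480/16241, mR=-2400/16241
obs B: pose=(-1,5,N) → sL=60/229, sR=12/25, mL=4248/5725, mR=-1248/5725
sensor matrix S = [[60/149, 60/109], [60/229, 12/25]]; det S = 912384/18595945
solve [mL_A; mL_B] = S·[w00; w01] and [mR_A; mR_B] = S·[w10; w11]:
  w00 = 1, w01 = 1, w10 = 1, w11 = -1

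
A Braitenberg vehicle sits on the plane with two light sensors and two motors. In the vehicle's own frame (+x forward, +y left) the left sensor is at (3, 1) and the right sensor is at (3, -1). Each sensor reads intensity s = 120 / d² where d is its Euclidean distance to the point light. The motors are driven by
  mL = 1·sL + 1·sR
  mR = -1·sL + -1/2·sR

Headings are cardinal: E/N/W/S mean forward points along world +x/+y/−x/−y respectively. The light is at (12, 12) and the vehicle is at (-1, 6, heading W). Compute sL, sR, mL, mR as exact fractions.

24/61 120/281 14064/17141 -10404/17141

left sensor world pos  = (-4, 5); dL² = 305
right sensor world pos = (-4, 7); dR² = 281
sL = 120/305 = 24/61
sR = 120/281 = 120/281
mL = 1·sL + 1·sR = 14064/17141
mR = -1·sL + -1/2·sR = -10404/17141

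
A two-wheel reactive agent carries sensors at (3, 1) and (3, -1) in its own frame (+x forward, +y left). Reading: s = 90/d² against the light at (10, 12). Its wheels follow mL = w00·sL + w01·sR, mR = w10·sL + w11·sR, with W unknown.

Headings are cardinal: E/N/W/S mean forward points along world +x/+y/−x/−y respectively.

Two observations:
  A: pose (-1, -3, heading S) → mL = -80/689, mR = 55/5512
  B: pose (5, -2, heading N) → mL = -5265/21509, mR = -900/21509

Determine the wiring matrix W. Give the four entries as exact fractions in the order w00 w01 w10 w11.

-1 1/2 1/2 -1/2

obs A: pose=(-1,-3,S) → sL=45/212, sR=5/26, mL=-80/689, mR=55/5512
obs B: pose=(5,-2,N) → sL=90/157, sR=90/137, mL=-5265/21509, mR=-900/21509
sensor matrix S = [[45/212, 5/26], [90/157, 90/137]]; det S = 865575/29639402
solve [mL_A; mL_B] = S·[w00; w01] and [mR_A; mR_B] = S·[w10; w11]:
  w00 = -1, w01 = 1/2, w10 = 1/2, w11 = -1/2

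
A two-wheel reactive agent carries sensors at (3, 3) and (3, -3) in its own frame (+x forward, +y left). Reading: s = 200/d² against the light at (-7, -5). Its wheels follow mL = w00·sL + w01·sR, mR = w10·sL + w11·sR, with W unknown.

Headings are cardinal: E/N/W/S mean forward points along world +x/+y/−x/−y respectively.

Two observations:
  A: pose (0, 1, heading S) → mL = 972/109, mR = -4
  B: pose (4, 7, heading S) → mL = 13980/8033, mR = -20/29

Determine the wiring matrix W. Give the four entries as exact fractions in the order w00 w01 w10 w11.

1/2 1 0 -1/2

obs A: pose=(0,1,S) → sL=200/109, sR=8, mL=972/109, mR=-4
obs B: pose=(4,7,S) → sL=200/277, sR=40/29, mL=13980/8033, mR=-20/29
sensor matrix S = [[200/109, 8], [200/277, 40/29]]; det S = -2841600/875597
solve [mL_A; mL_B] = S·[w00; w01] and [mR_A; mR_B] = S·[w10; w11]:
  w00 = 1/2, w01 = 1, w10 = 0, w11 = -1/2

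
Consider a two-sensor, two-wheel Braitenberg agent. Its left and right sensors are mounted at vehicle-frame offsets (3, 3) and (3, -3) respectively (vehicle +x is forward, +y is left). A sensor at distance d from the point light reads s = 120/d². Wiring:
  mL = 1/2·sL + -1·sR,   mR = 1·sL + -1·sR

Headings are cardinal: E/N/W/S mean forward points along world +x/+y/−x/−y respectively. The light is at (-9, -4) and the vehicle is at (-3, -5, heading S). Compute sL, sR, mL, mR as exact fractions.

left sensor world pos  = (0, -8); dL² = 97
right sensor world pos = (-6, -8); dR² = 25
sL = 120/97 = 120/97
sR = 120/25 = 24/5
mL = 1/2·sL + -1·sR = -2028/485
mR = 1·sL + -1·sR = -1728/485

120/97 24/5 -2028/485 -1728/485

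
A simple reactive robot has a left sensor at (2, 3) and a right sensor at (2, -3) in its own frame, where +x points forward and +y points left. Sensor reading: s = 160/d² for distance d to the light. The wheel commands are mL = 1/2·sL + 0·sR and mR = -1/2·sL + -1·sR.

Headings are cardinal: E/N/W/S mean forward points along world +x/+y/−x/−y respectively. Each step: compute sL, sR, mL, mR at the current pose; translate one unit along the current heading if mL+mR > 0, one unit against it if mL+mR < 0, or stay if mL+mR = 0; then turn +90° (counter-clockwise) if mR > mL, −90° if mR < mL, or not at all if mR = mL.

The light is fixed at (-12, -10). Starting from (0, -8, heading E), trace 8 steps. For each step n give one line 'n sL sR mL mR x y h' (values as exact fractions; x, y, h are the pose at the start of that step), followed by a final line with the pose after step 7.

0 160/221 160/197 80/221 -51120/43537 0 -8 E
1 40/49 5/2 20/49 -285/98 -1 -8 S
2 160/81 160/117 80/81 -2480/1053 -1 -7 W
3 80/53 16/25 40/53 -1848/1325 0 -7 N
4 160/221 160/197 80/221 -51120/43537 0 -8 E
5 40/49 5/2 20/49 -285/98 -1 -8 S
6 160/81 160/117 80/81 -2480/1053 -1 -7 W
7 80/53 16/25 40/53 -1848/1325 0 -7 N
final 0 -8 E

n=0: pose=(0,-8,E); sL=160/221, sR=160/197; mL=80/221, mR=-51120/43537; mL+mR=-160/197 → advance -1; mR−mL=-66880/43537 → turn -1·90°
n=1: pose=(-1,-8,S); sL=40/49, sR=5/2; mL=20/49, mR=-285/98; mL+mR=-5/2 → advance -1; mR−mL=-325/98 → turn -1·90°
n=2: pose=(-1,-7,W); sL=160/81, sR=160/117; mL=80/81, mR=-2480/1053; mL+mR=-160/117 → advance -1; mR−mL=-3520/1053 → turn -1·90°
n=3: pose=(0,-7,N); sL=80/53, sR=16/25; mL=40/53, mR=-1848/1325; mL+mR=-16/25 → advance -1; mR−mL=-2848/1325 → turn -1·90°
n=4: pose=(0,-8,E); sL=160/221, sR=160/197; mL=80/221, mR=-51120/43537; mL+mR=-160/197 → advance -1; mR−mL=-66880/43537 → turn -1·90°
n=5: pose=(-1,-8,S); sL=40/49, sR=5/2; mL=20/49, mR=-285/98; mL+mR=-5/2 → advance -1; mR−mL=-325/98 → turn -1·90°
n=6: pose=(-1,-7,W); sL=160/81, sR=160/117; mL=80/81, mR=-2480/1053; mL+mR=-160/117 → advance -1; mR−mL=-3520/1053 → turn -1·90°
n=7: pose=(0,-7,N); sL=80/53, sR=16/25; mL=40/53, mR=-1848/1325; mL+mR=-16/25 → advance -1; mR−mL=-2848/1325 → turn -1·90°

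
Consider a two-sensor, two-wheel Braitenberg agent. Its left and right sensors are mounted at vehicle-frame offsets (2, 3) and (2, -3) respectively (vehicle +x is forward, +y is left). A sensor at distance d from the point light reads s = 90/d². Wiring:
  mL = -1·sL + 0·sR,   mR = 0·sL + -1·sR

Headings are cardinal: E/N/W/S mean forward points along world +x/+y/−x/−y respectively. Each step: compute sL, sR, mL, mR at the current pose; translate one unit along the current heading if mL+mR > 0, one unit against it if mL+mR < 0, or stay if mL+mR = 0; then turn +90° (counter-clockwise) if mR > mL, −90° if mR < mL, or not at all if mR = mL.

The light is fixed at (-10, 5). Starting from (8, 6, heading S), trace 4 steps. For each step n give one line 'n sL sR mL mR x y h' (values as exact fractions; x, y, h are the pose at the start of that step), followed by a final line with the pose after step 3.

0 45/221 45/113 -45/221 -45/113 8 6 S
1 90/257 90/281 -90/257 -90/281 8 7 W
2 45/242 45/128 -45/242 -45/128 9 7 S
3 90/289 18/65 -90/289 -18/65 9 8 W
final 10 8 S

n=0: pose=(8,6,S); sL=45/221, sR=45/113; mL=-45/221, mR=-45/113; mL+mR=-15030/24973 → advance -1; mR−mL=-4860/24973 → turn -1·90°
n=1: pose=(8,7,W); sL=90/257, sR=90/281; mL=-90/257, mR=-90/281; mL+mR=-48420/72217 → advance -1; mR−mL=2160/72217 → turn +1·90°
n=2: pose=(9,7,S); sL=45/242, sR=45/128; mL=-45/242, mR=-45/128; mL+mR=-8325/15488 → advance -1; mR−mL=-2565/15488 → turn -1·90°
n=3: pose=(9,8,W); sL=90/289, sR=18/65; mL=-90/289, mR=-18/65; mL+mR=-11052/18785 → advance -1; mR−mL=648/18785 → turn +1·90°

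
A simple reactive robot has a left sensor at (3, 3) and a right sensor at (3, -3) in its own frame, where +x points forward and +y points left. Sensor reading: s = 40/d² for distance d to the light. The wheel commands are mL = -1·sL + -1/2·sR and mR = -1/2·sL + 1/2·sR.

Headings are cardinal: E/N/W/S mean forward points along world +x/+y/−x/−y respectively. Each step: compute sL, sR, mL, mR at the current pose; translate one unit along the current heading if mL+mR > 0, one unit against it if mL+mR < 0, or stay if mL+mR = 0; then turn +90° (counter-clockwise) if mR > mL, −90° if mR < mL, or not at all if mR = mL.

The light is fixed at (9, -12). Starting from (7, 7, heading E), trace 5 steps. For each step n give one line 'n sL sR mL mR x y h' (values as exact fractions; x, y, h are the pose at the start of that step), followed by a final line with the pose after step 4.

n=0: pose=(7,7,E); sL=8/97, sR=40/257; mL=-3996/24929, mR=912/24929; mL+mR=-12/97 → advance -1; mR−mL=4908/24929 → turn +1·90°
n=1: pose=(6,7,N); sL=1/13, sR=10/121; mL=-186/1573, mR=9/3146; mL+mR=-3/26 → advance -1; mR−mL=381/3146 → turn +1·90°
n=2: pose=(6,6,W); sL=40/261, sR=40/477; mL=-300/1537, mR=-160/4611; mL+mR=-20/87 → advance -1; mR−mL=740/4611 → turn +1·90°
n=3: pose=(7,6,S); sL=20/113, sR=4/25; mL=-726/2825, mR=-24/2825; mL+mR=-30/113 → advance -1; mR−mL=702/2825 → turn +1·90°
n=4: pose=(7,7,E); sL=8/97, sR=40/257; mL=-3996/24929, mR=912/24929; mL+mR=-12/97 → advance -1; mR−mL=4908/24929 → turn +1·90°

0 8/97 40/257 -3996/24929 912/24929 7 7 E
1 1/13 10/121 -186/1573 9/3146 6 7 N
2 40/261 40/477 -300/1537 -160/4611 6 6 W
3 20/113 4/25 -726/2825 -24/2825 7 6 S
4 8/97 40/257 -3996/24929 912/24929 7 7 E
final 6 7 N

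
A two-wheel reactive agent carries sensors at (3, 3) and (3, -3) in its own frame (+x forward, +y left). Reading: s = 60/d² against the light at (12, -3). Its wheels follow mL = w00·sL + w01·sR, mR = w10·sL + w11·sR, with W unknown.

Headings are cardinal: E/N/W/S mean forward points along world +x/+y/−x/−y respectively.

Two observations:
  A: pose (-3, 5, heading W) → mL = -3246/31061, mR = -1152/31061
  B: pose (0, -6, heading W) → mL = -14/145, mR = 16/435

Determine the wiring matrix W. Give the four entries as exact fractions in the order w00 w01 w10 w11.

-1 1/2 -1 1

obs A: pose=(-3,5,W) → sL=60/349, sR=12/89, mL=-3246/31061, mR=-1152/31061
obs B: pose=(0,-6,W) → sL=20/87, sR=4/15, mL=-14/145, mR=16/435
sensor matrix S = [[60/349, 12/89], [20/87, 4/15]]; det S = 13376/900769
solve [mL_A; mL_B] = S·[w00; w01] and [mR_A; mR_B] = S·[w10; w11]:
  w00 = -1, w01 = 1/2, w10 = -1, w11 = 1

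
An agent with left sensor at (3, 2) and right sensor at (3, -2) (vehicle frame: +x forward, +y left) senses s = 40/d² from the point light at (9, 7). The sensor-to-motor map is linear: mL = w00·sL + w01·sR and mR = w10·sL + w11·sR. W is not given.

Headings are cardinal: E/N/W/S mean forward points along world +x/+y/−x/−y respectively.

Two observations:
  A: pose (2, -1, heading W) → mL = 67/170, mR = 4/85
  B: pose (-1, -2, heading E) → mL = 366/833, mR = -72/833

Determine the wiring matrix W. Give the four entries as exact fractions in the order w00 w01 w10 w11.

obs A: pose=(2,-1,W) → sL=1/5, sR=5/17, mL=67/170, mR=4/85
obs B: pose=(-1,-2,E) → sL=20/49, sR=4/17, mL=366/833, mR=-72/833
sensor matrix S = [[1/5, 5/17], [20/49, 4/17]]; det S = -304/4165
solve [mL_A; mL_B] = S·[w00; w01] and [mR_A; mR_B] = S·[w10; w11]:
  w00 = 1/2, w01 = 1, w10 = -1/2, w11 = 1/2

1/2 1 -1/2 1/2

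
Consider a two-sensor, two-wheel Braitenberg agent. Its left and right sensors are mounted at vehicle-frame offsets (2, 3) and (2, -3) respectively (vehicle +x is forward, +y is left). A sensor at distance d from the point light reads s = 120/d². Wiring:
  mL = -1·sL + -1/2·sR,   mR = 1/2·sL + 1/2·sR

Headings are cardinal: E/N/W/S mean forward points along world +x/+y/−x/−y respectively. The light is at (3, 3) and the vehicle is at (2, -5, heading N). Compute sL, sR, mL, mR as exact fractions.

left sensor world pos  = (-1, -3); dL² = 52
right sensor world pos = (5, -3); dR² = 40
sL = 120/52 = 30/13
sR = 120/40 = 3
mL = -1·sL + -1/2·sR = -99/26
mR = 1/2·sL + 1/2·sR = 69/26

30/13 3 -99/26 69/26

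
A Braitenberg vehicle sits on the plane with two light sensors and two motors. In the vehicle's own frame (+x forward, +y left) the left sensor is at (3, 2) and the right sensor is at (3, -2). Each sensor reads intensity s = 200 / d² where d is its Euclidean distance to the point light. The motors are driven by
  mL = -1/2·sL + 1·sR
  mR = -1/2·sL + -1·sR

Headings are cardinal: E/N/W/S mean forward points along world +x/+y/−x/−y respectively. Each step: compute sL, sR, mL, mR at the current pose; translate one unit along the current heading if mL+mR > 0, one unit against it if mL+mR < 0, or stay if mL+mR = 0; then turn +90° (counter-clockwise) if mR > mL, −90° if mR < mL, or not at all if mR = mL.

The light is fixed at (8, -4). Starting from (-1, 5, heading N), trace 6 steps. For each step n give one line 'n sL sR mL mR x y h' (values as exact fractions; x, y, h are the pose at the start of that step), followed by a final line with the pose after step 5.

0 40/53 200/193 6740/10229 -14460/10229 -1 5 N
1 25/17 25/9 625/306 -1075/306 -1 4 E
2 200/89 200/169 900/15041 -34700/15041 -2 4 S
3 100/109 20/29 730/3161 -3630/3161 -2 5 W
4 40/53 200/193 6740/10229 -14460/10229 -1 5 N
5 25/17 25/9 625/306 -1075/306 -1 4 E
final -2 4 S

n=0: pose=(-1,5,N); sL=40/53, sR=200/193; mL=6740/10229, mR=-14460/10229; mL+mR=-40/53 → advance -1; mR−mL=-400/193 → turn -1·90°
n=1: pose=(-1,4,E); sL=25/17, sR=25/9; mL=625/306, mR=-1075/306; mL+mR=-25/17 → advance -1; mR−mL=-50/9 → turn -1·90°
n=2: pose=(-2,4,S); sL=200/89, sR=200/169; mL=900/15041, mR=-34700/15041; mL+mR=-200/89 → advance -1; mR−mL=-400/169 → turn -1·90°
n=3: pose=(-2,5,W); sL=100/109, sR=20/29; mL=730/3161, mR=-3630/3161; mL+mR=-100/109 → advance -1; mR−mL=-40/29 → turn -1·90°
n=4: pose=(-1,5,N); sL=40/53, sR=200/193; mL=6740/10229, mR=-14460/10229; mL+mR=-40/53 → advance -1; mR−mL=-400/193 → turn -1·90°
n=5: pose=(-1,4,E); sL=25/17, sR=25/9; mL=625/306, mR=-1075/306; mL+mR=-25/17 → advance -1; mR−mL=-50/9 → turn -1·90°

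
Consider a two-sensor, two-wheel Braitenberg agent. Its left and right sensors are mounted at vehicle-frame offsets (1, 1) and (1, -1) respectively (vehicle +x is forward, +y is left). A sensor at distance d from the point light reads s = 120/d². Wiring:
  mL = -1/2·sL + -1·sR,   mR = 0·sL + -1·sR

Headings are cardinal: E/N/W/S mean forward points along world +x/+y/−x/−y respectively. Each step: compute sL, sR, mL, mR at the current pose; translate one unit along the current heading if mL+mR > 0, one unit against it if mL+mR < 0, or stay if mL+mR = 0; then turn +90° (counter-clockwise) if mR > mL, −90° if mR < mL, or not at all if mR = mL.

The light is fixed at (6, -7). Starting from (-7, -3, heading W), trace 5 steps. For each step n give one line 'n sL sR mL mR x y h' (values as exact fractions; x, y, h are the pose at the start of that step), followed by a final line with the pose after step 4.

n=0: pose=(-7,-3,W); sL=24/41, sR=120/221; mL=-7572/9061, mR=-120/221; mL+mR=-12492/9061 → advance -1; mR−mL=12/41 → turn +1·90°
n=1: pose=(-6,-3,S); sL=12/13, sR=60/89; mL=-1314/1157, mR=-60/89; mL+mR=-2094/1157 → advance -1; mR−mL=6/13 → turn +1·90°
n=2: pose=(-6,-2,E); sL=120/157, sR=120/137; mL=-27060/21509, mR=-120/137; mL+mR=-45900/21509 → advance -1; mR−mL=60/157 → turn +1·90°
n=3: pose=(-7,-2,N); sL=15/29, sR=2/3; mL=-161/174, mR=-2/3; mL+mR=-277/174 → advance -1; mR−mL=15/58 → turn +1·90°
n=4: pose=(-7,-3,W); sL=24/41, sR=120/221; mL=-7572/9061, mR=-120/221; mL+mR=-12492/9061 → advance -1; mR−mL=12/41 → turn +1·90°

0 24/41 120/221 -7572/9061 -120/221 -7 -3 W
1 12/13 60/89 -1314/1157 -60/89 -6 -3 S
2 120/157 120/137 -27060/21509 -120/137 -6 -2 E
3 15/29 2/3 -161/174 -2/3 -7 -2 N
4 24/41 120/221 -7572/9061 -120/221 -7 -3 W
final -6 -3 S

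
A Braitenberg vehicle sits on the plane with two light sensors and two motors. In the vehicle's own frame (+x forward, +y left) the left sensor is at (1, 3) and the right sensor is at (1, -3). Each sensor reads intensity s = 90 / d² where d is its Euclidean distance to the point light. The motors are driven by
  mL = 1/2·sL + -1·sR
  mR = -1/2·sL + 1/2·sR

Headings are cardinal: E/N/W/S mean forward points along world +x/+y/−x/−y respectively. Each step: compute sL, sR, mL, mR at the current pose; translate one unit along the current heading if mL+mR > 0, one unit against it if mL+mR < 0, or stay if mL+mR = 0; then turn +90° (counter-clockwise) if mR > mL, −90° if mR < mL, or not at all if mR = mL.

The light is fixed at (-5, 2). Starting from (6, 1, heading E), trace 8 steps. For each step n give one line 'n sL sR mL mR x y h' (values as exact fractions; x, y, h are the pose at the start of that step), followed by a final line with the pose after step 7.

n=0: pose=(6,1,E); sL=45/74, sR=9/16; mL=-153/592, mR=-27/1184; mL+mR=-9/32 → advance -1; mR−mL=279/1184 → turn +1·90°
n=1: pose=(5,1,N); sL=90/49, sR=90/169; mL=3195/8281, mR=-5400/8281; mL+mR=-45/169 → advance -1; mR−mL=-8595/8281 → turn -1·90°
n=2: pose=(5,0,E); sL=45/61, sR=45/73; mL=-2205/8906, mR=-270/4453; mL+mR=-45/146 → advance -1; mR−mL=1665/8906 → turn +1·90°
n=3: pose=(4,0,N); sL=90/37, sR=18/29; mL=639/1073, mR=-972/1073; mL+mR=-9/29 → advance -1; mR−mL=-1611/1073 → turn -1·90°
n=4: pose=(4,-1,E); sL=9/10, sR=45/68; mL=-18/85, mR=-81/680; mL+mR=-45/136 → advance -1; mR−mL=63/680 → turn +1·90°
n=5: pose=(3,-1,N); sL=90/29, sR=18/25; mL=603/725, mR=-864/725; mL+mR=-9/25 → advance -1; mR−mL=-1467/725 → turn -1·90°
n=6: pose=(3,-2,E); sL=45/41, sR=9/13; mL=-153/1066, mR=-108/533; mL+mR=-9/26 → advance -1; mR−mL=-63/1066 → turn -1·90°
n=7: pose=(2,-2,S); sL=18/25, sR=90/41; mL=-1881/1025, mR=756/1025; mL+mR=-45/41 → advance -1; mR−mL=2637/1025 → turn +1·90°

0 45/74 9/16 -153/592 -27/1184 6 1 E
1 90/49 90/169 3195/8281 -5400/8281 5 1 N
2 45/61 45/73 -2205/8906 -270/4453 5 0 E
3 90/37 18/29 639/1073 -972/1073 4 0 N
4 9/10 45/68 -18/85 -81/680 4 -1 E
5 90/29 18/25 603/725 -864/725 3 -1 N
6 45/41 9/13 -153/1066 -108/533 3 -2 E
7 18/25 90/41 -1881/1025 756/1025 2 -2 S
final 2 -1 E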